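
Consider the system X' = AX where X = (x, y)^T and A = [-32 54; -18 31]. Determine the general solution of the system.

Coefficient matrix A = [[-32, 54], [-18, 31]].
Characteristic polynomial det(A - λI) = λ^2 + λ - 20 = 0.
Eigenvalues λ = 4, -5.
For λ=4: (A-λI) row 1 is [-36, 54], so an eigenvector is (3, 2).
For λ=-5: (A-λI) row 1 is [-27, 54], so an eigenvector is (2, 1).
General solution: C_1e^(4t)(3,2) + C_2e^(-5t)(2,1).

x(t) = 3C_1e^(4t) + 2C_2e^(-5t), y(t) = 2C_1e^(4t) + C_2e^(-5t)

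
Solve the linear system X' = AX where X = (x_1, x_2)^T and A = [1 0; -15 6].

x_1(t) = C_1e^(t), x_2(t) = 3C_1e^(t) + C_2e^(6t)

Coefficient matrix A = [[1, 0], [-15, 6]].
Characteristic polynomial det(A - λI) = λ^2 - 7λ + 6 = 0.
Eigenvalues λ = 1, 6.
For λ=1: (A-λI) row 2 is [-15, 5], so an eigenvector is (1, 3).
For λ=6: (A-λI) row 1 is [-5, 0], so an eigenvector is (0, 1).
General solution: C_1e^(t)(1,3) + C_2e^(6t)(0,1).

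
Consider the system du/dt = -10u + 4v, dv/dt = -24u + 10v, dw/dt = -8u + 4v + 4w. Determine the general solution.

u(t) = C_1e^(-2t) + C_2e^(2t), v(t) = 2C_1e^(-2t) + 3C_2e^(2t), w(t) = -2C_2e^(2t) + C_3e^(4t)

Coefficient matrix A = [[-10, 4, 0], [-24, 10, 0], [-8, 4, 4]].
det(A - λI) = 0 gives eigenvalues λ = -2, 2, 4.
For λ=-2: eigenvector (1,2,0).
For λ=2: eigenvector (1,3,-2).
For λ=4: eigenvector (0,0,1).
General solution: C_1e^(-2t)(1,2,0) + C_2e^(2t)(1,3,-2) + C_3e^(4t)(0,0,1).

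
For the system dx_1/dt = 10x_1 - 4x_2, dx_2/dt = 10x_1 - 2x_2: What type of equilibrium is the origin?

A = [[10,-4],[10,-2]]; det(A-λI) = λ^2 - 8λ + 20.
λ = 4 ± 2i: positive real part.

unstable spiral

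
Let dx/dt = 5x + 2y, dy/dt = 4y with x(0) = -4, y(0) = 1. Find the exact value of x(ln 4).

-2560

A = [[5,2],[0,4]]; eigenvalues λ = 5, 4.
Eigenvectors: (1,0) for λ=5, (2,-1) for λ=4.
From the initial condition, c_1 = -2, c_2 = -1.
x(ln 4) = (-2)(4^5)(1) + (-1)(4^4)(2) = -2560.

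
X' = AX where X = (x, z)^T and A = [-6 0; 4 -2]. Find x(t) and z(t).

x(t) = -C_1e^(-6t), z(t) = C_1e^(-6t) - C_2e^(-2t)

Coefficient matrix A = [[-6, 0], [4, -2]].
Characteristic polynomial det(A - λI) = λ^2 + 8λ + 12 = 0.
Eigenvalues λ = -6, -2.
For λ=-6: (A-λI) row 2 is [4, 4], so an eigenvector is (-1, 1).
For λ=-2: (A-λI) row 1 is [-4, 0], so an eigenvector is (0, -1).
General solution: C_1e^(-6t)(-1,1) + C_2e^(-2t)(0,-1).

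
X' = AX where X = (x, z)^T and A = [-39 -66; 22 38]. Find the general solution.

x(t) = 3c_1e^(5t) + 2c_2e^(-6t), z(t) = -2c_1e^(5t) - c_2e^(-6t)

Coefficient matrix A = [[-39, -66], [22, 38]].
Characteristic polynomial det(A - λI) = λ^2 + λ - 30 = 0.
Eigenvalues λ = 5, -6.
For λ=5: (A-λI) row 1 is [-44, -66], so an eigenvector is (3, -2).
For λ=-6: (A-λI) row 1 is [-33, -66], so an eigenvector is (2, -1).
General solution: c_1e^(5t)(3,-2) + c_2e^(-6t)(2,-1).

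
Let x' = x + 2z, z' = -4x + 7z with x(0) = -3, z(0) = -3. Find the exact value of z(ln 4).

A = [[1,2],[-4,7]]; eigenvalues λ = 3, 5.
Eigenvectors: (-1,-1) for λ=3, (1,2) for λ=5.
From the initial condition, c_1 = 3, c_2 = 0.
z(ln 4) = (3)(4^3)(-1) + (0)(4^5)(2) = -192.

-192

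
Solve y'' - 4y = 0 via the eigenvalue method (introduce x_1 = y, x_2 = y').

y(t) = c_1e^(-2t) + c_2e^(2t)

Let x_1 = y, x_2 = y'. Then x_1' = x_2 and x_2' = 4x_1.
A = [[0,1],[4,0]]; det(A-λI) = λ^2 - 4.
Eigenvalues λ = -2, 2 with eigenvectors (1,-2), (1,2).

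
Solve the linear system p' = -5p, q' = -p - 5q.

Coefficient matrix A = [[-5, 0], [-1, -5]].
Characteristic polynomial det(A - λI) = λ^2 + 10λ + 25 = 0.
Single eigenvalue λ = -5 with algebraic multiplicity 2.
Eigenvector v = (0,1); generalized eigenvector w with (A-λI)w=v is (-1,3).
General solution: e^(-5t)[c_1·v + c_2·(t·v + w)].

p(t) = -c_2e^(-5t), q(t) = c_1e^(-5t) + c_2te^(-5t) + 3c_2e^(-5t)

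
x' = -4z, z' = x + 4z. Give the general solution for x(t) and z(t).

x(t) = 2K_1e^(2t) + 2K_2te^(2t) - 3K_2e^(2t), z(t) = -K_1e^(2t) - K_2te^(2t) + K_2e^(2t)

Coefficient matrix A = [[0, -4], [1, 4]].
Characteristic polynomial det(A - λI) = λ^2 - 4λ + 4 = 0.
Single eigenvalue λ = 2 with algebraic multiplicity 2.
Eigenvector v = (2,-1); generalized eigenvector w with (A-λI)w=v is (-3,1).
General solution: e^(2t)[K_1·v + K_2·(t·v + w)].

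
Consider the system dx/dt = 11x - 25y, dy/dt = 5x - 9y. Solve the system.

Coefficient matrix A = [[11, -25], [5, -9]].
Characteristic polynomial det(A - λI) = λ^2 - 2λ + 26 = 0.
Eigenvalues λ = 1 ± 5i (complex conjugate pair).
For λ=1+5i: an eigenvector is (-1,0) - i(-2,-1) = (-1 + 2i, 0 + i).
A real fundamental pair from Re and Im of e^((1+5i)t)v: X_1 = e^(t)(cos(5t)·(-1,0) + sin(5t)·(-2,-1)), X_2 = e^(t)(sin(5t)·(-1,0) - cos(5t)·(-2,-1)).
General solution: C_1X_1 + C_2X_2.

x(t) = -2C_1e^(t)sin(5t) - C_1e^(t)cos(5t) - C_2e^(t)sin(5t) + 2C_2e^(t)cos(5t), y(t) = -C_1e^(t)sin(5t) + C_2e^(t)cos(5t)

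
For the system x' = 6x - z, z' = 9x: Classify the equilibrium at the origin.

unstable improper node

A = [[6,-1],[9,0]]; det(A-λI) = λ^2 - 6λ + 9.
repeated λ = 3 with a single eigenvector.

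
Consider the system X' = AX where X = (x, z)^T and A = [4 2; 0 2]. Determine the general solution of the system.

Coefficient matrix A = [[4, 2], [0, 2]].
Characteristic polynomial det(A - λI) = λ^2 - 6λ + 8 = 0.
Eigenvalues λ = 4, 2.
For λ=4: (A-λI) row 1 is [0, 2], so an eigenvector is (-1, 0).
For λ=2: (A-λI) row 1 is [2, 2], so an eigenvector is (1, -1).
General solution: C_1e^(4t)(-1,0) + C_2e^(2t)(1,-1).

x(t) = -C_1e^(4t) + C_2e^(2t), z(t) = -C_2e^(2t)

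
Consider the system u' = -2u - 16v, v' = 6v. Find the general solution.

u(t) = -2c_1e^(6t) - c_2e^(-2t), v(t) = c_1e^(6t)

Coefficient matrix A = [[-2, -16], [0, 6]].
Characteristic polynomial det(A - λI) = λ^2 - 4λ - 12 = 0.
Eigenvalues λ = 6, -2.
For λ=6: (A-λI) row 1 is [-8, -16], so an eigenvector is (-2, 1).
For λ=-2: (A-λI) row 1 is [0, -16], so an eigenvector is (-1, 0).
General solution: c_1e^(6t)(-2,1) + c_2e^(-2t)(-1,0).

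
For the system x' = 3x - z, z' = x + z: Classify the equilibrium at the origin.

unstable improper node

A = [[3,-1],[1,1]]; det(A-λI) = λ^2 - 4λ + 4.
repeated λ = 2 with a single eigenvector.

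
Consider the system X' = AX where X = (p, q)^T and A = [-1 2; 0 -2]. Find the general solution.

p(t) = K_1e^(-t) - 2K_2e^(-2t), q(t) = K_2e^(-2t)

Coefficient matrix A = [[-1, 2], [0, -2]].
Characteristic polynomial det(A - λI) = λ^2 + 3λ + 2 = 0.
Eigenvalues λ = -1, -2.
For λ=-1: (A-λI) row 1 is [0, 2], so an eigenvector is (1, 0).
For λ=-2: (A-λI) row 1 is [1, 2], so an eigenvector is (-2, 1).
General solution: K_1e^(-t)(1,0) + K_2e^(-2t)(-2,1).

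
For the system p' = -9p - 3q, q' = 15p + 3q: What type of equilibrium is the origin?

A = [[-9,-3],[15,3]]; det(A-λI) = λ^2 + 6λ + 18.
λ = -3 ± 3i: negative real part.

stable spiral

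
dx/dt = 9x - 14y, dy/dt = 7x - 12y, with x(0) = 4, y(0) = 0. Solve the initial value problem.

Coefficient matrix A = [[9, -14], [7, -12]].
Characteristic polynomial det(A - λI) = λ^2 + 3λ - 10 = 0.
Eigenvalues λ = -5, 2.
For λ=-5: (A-λI) row 1 is [14, -14], so an eigenvector is (-1, -1).
For λ=2: (A-λI) row 1 is [7, -14], so an eigenvector is (2, 1).
General solution: K_1e^(-5t)(-1,-1) + K_2e^(2t)(2,1).
Applying x(0)=4, y(0)=0 gives K_1=4, K_2=4.

x(t) = 8e^(2t) - 4e^(-5t), y(t) = 4e^(2t) - 4e^(-5t)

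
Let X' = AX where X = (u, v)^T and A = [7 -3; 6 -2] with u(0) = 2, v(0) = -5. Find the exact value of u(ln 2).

A = [[7,-3],[6,-2]]; eigenvalues λ = 4, 1.
Eigenvectors: (-1,-1) for λ=4, (-1,-2) for λ=1.
From the initial condition, c_1 = -9, c_2 = 7.
u(ln 2) = (-9)(2^4)(-1) + (7)(2^1)(-1) = 130.

130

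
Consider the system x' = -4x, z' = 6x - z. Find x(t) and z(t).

x(t) = -c_1e^(-4t), z(t) = 2c_1e^(-4t) - c_2e^(-t)

Coefficient matrix A = [[-4, 0], [6, -1]].
Characteristic polynomial det(A - λI) = λ^2 + 5λ + 4 = 0.
Eigenvalues λ = -4, -1.
For λ=-4: (A-λI) row 2 is [6, 3], so an eigenvector is (-1, 2).
For λ=-1: (A-λI) row 1 is [-3, 0], so an eigenvector is (0, -1).
General solution: c_1e^(-4t)(-1,2) + c_2e^(-t)(0,-1).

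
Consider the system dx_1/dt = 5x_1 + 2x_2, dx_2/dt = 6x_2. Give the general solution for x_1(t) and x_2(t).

Coefficient matrix A = [[5, 2], [0, 6]].
Characteristic polynomial det(A - λI) = λ^2 - 11λ + 30 = 0.
Eigenvalues λ = 5, 6.
For λ=5: (A-λI) row 1 is [0, 2], so an eigenvector is (-1, 0).
For λ=6: (A-λI) row 1 is [-1, 2], so an eigenvector is (2, 1).
General solution: K_1e^(5t)(-1,0) + K_2e^(6t)(2,1).

x_1(t) = -K_1e^(5t) + 2K_2e^(6t), x_2(t) = K_2e^(6t)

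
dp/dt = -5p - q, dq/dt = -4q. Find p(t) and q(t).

Coefficient matrix A = [[-5, -1], [0, -4]].
Characteristic polynomial det(A - λI) = λ^2 + 9λ + 20 = 0.
Eigenvalues λ = -5, -4.
For λ=-5: (A-λI) row 1 is [0, -1], so an eigenvector is (1, 0).
For λ=-4: (A-λI) row 1 is [-1, -1], so an eigenvector is (-1, 1).
General solution: K_1e^(-5t)(1,0) + K_2e^(-4t)(-1,1).

p(t) = K_1e^(-5t) - K_2e^(-4t), q(t) = K_2e^(-4t)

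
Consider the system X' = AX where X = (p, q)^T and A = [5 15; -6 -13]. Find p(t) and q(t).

p(t) = K_1e^(-4t)sin(3t) + 2K_1e^(-4t)cos(3t) + 2K_2e^(-4t)sin(3t) - K_2e^(-4t)cos(3t), q(t) = -K_1e^(-4t)sin(3t) - K_1e^(-4t)cos(3t) - K_2e^(-4t)sin(3t) + K_2e^(-4t)cos(3t)

Coefficient matrix A = [[5, 15], [-6, -13]].
Characteristic polynomial det(A - λI) = λ^2 + 8λ + 25 = 0.
Eigenvalues λ = -4 ± 3i (complex conjugate pair).
For λ=-4+3i: an eigenvector is (2,-1) - i(1,-1) = (2 - i, -1 + i).
A real fundamental pair from Re and Im of e^((-4+3i)t)v: X_1 = e^(-4t)(cos(3t)·(2,-1) + sin(3t)·(1,-1)), X_2 = e^(-4t)(sin(3t)·(2,-1) - cos(3t)·(1,-1)).
General solution: K_1X_1 + K_2X_2.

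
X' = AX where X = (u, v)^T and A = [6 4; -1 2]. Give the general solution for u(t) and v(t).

u(t) = 2C_1e^(4t) + 2C_2te^(4t) - C_2e^(4t), v(t) = -C_1e^(4t) - C_2te^(4t) + C_2e^(4t)

Coefficient matrix A = [[6, 4], [-1, 2]].
Characteristic polynomial det(A - λI) = λ^2 - 8λ + 16 = 0.
Single eigenvalue λ = 4 with algebraic multiplicity 2.
Eigenvector v = (2,-1); generalized eigenvector w with (A-λI)w=v is (-1,1).
General solution: e^(4t)[C_1·v + C_2·(t·v + w)].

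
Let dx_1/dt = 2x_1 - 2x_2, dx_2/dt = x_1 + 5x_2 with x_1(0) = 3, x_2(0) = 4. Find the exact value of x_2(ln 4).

2368

A = [[2,-2],[1,5]]; eigenvalues λ = 3, 4.
Eigenvectors: (2,-1) for λ=3, (1,-1) for λ=4.
From the initial condition, c_1 = 7, c_2 = -11.
x_2(ln 4) = (7)(4^3)(-1) + (-11)(4^4)(-1) = 2368.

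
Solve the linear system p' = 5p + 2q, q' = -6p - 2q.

p(t) = -2K_1e^(2t) + K_2e^(t), q(t) = 3K_1e^(2t) - 2K_2e^(t)

Coefficient matrix A = [[5, 2], [-6, -2]].
Characteristic polynomial det(A - λI) = λ^2 - 3λ + 2 = 0.
Eigenvalues λ = 2, 1.
For λ=2: (A-λI) row 1 is [3, 2], so an eigenvector is (-2, 3).
For λ=1: (A-λI) row 1 is [4, 2], so an eigenvector is (1, -2).
General solution: K_1e^(2t)(-2,3) + K_2e^(t)(1,-2).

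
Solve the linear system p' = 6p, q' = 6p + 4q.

Coefficient matrix A = [[6, 0], [6, 4]].
Characteristic polynomial det(A - λI) = λ^2 - 10λ + 24 = 0.
Eigenvalues λ = 6, 4.
For λ=6: (A-λI) row 2 is [6, -2], so an eigenvector is (-1, -3).
For λ=4: (A-λI) row 1 is [2, 0], so an eigenvector is (0, -1).
General solution: K_1e^(6t)(-1,-3) + K_2e^(4t)(0,-1).

p(t) = -K_1e^(6t), q(t) = -3K_1e^(6t) - K_2e^(4t)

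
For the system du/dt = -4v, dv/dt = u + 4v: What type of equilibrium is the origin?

unstable improper node

A = [[0,-4],[1,4]]; det(A-λI) = λ^2 - 4λ + 4.
repeated λ = 2 with a single eigenvector.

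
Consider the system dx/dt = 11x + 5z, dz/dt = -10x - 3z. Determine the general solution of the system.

Coefficient matrix A = [[11, 5], [-10, -3]].
Characteristic polynomial det(A - λI) = λ^2 - 8λ + 17 = 0.
Eigenvalues λ = 4 ± i (complex conjugate pair).
For λ=4+i: an eigenvector is (1,-1) - i(2,-3) = (1 - 2i, -1 + 3i).
A real fundamental pair from Re and Im of e^((4+i)t)v: X_1 = e^(4t)(cos(t)·(1,-1) + sin(t)·(2,-3)), X_2 = e^(4t)(sin(t)·(1,-1) - cos(t)·(2,-3)).
General solution: C_1X_1 + C_2X_2.

x(t) = 2C_1e^(4t)sin(t) + C_1e^(4t)cos(t) + C_2e^(4t)sin(t) - 2C_2e^(4t)cos(t), z(t) = -3C_1e^(4t)sin(t) - C_1e^(4t)cos(t) - C_2e^(4t)sin(t) + 3C_2e^(4t)cos(t)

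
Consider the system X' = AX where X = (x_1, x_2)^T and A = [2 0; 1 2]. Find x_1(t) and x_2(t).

Coefficient matrix A = [[2, 0], [1, 2]].
Characteristic polynomial det(A - λI) = λ^2 - 4λ + 4 = 0.
Single eigenvalue λ = 2 with algebraic multiplicity 2.
Eigenvector v = (0,-1); generalized eigenvector w with (A-λI)w=v is (-1,-3).
General solution: e^(2t)[c_1·v + c_2·(t·v + w)].

x_1(t) = -c_2e^(2t), x_2(t) = -c_1e^(2t) - c_2te^(2t) - 3c_2e^(2t)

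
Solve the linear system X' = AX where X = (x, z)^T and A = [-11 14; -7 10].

Coefficient matrix A = [[-11, 14], [-7, 10]].
Characteristic polynomial det(A - λI) = λ^2 + λ - 12 = 0.
Eigenvalues λ = -4, 3.
For λ=-4: (A-λI) row 1 is [-7, 14], so an eigenvector is (2, 1).
For λ=3: (A-λI) row 1 is [-14, 14], so an eigenvector is (1, 1).
General solution: c_1e^(-4t)(2,1) + c_2e^(3t)(1,1).

x(t) = 2c_1e^(-4t) + c_2e^(3t), z(t) = c_1e^(-4t) + c_2e^(3t)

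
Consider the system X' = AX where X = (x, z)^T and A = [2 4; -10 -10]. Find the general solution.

Coefficient matrix A = [[2, 4], [-10, -10]].
Characteristic polynomial det(A - λI) = λ^2 + 8λ + 20 = 0.
Eigenvalues λ = -4 ± 2i (complex conjugate pair).
For λ=-4+2i: an eigenvector is (-1,1) - i(-1,2) = (-1 + i, 1 - 2i).
A real fundamental pair from Re and Im of e^((-4+2i)t)v: X_1 = e^(-4t)(cos(2t)·(-1,1) + sin(2t)·(-1,2)), X_2 = e^(-4t)(sin(2t)·(-1,1) - cos(2t)·(-1,2)).
General solution: C_1X_1 + C_2X_2.

x(t) = -C_1e^(-4t)sin(2t) - C_1e^(-4t)cos(2t) - C_2e^(-4t)sin(2t) + C_2e^(-4t)cos(2t), z(t) = 2C_1e^(-4t)sin(2t) + C_1e^(-4t)cos(2t) + C_2e^(-4t)sin(2t) - 2C_2e^(-4t)cos(2t)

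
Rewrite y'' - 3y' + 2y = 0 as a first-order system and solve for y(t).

y(t) = C_1e^(t) + C_2e^(2t)

Let x_1 = y, x_2 = y'. Then x_1' = x_2 and x_2' = -2x_1 + 3x_2.
A = [[0,1],[-2,3]]; det(A-λI) = λ^2 - 3λ + 2.
Eigenvalues λ = 1, 2 with eigenvectors (1,1), (1,2).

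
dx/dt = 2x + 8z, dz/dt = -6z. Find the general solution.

x(t) = -C_1e^(2t) - C_2e^(-6t), z(t) = C_2e^(-6t)

Coefficient matrix A = [[2, 8], [0, -6]].
Characteristic polynomial det(A - λI) = λ^2 + 4λ - 12 = 0.
Eigenvalues λ = 2, -6.
For λ=2: (A-λI) row 1 is [0, 8], so an eigenvector is (-1, 0).
For λ=-6: (A-λI) row 1 is [8, 8], so an eigenvector is (-1, 1).
General solution: C_1e^(2t)(-1,0) + C_2e^(-6t)(-1,1).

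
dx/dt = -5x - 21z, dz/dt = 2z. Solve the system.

Coefficient matrix A = [[-5, -21], [0, 2]].
Characteristic polynomial det(A - λI) = λ^2 + 3λ - 10 = 0.
Eigenvalues λ = 2, -5.
For λ=2: (A-λI) row 1 is [-7, -21], so an eigenvector is (3, -1).
For λ=-5: (A-λI) row 1 is [0, -21], so an eigenvector is (1, 0).
General solution: C_1e^(2t)(3,-1) + C_2e^(-5t)(1,0).

x(t) = 3C_1e^(2t) + C_2e^(-5t), z(t) = -C_1e^(2t)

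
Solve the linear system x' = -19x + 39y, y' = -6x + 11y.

Coefficient matrix A = [[-19, 39], [-6, 11]].
Characteristic polynomial det(A - λI) = λ^2 + 8λ + 25 = 0.
Eigenvalues λ = -4 ± 3i (complex conjugate pair).
For λ=-4+3i: an eigenvector is (-2,-1) - i(-3,-1) = (-2 + 3i, -1 + i).
A real fundamental pair from Re and Im of e^((-4+3i)t)v: X_1 = e^(-4t)(cos(3t)·(-2,-1) + sin(3t)·(-3,-1)), X_2 = e^(-4t)(sin(3t)·(-2,-1) - cos(3t)·(-3,-1)).
General solution: c_1X_1 + c_2X_2.

x(t) = -3c_1e^(-4t)sin(3t) - 2c_1e^(-4t)cos(3t) - 2c_2e^(-4t)sin(3t) + 3c_2e^(-4t)cos(3t), y(t) = -c_1e^(-4t)sin(3t) - c_1e^(-4t)cos(3t) - c_2e^(-4t)sin(3t) + c_2e^(-4t)cos(3t)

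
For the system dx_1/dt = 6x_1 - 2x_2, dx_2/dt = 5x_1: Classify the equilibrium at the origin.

A = [[6,-2],[5,0]]; det(A-λI) = λ^2 - 6λ + 10.
λ = 3 ± i: positive real part.

unstable spiral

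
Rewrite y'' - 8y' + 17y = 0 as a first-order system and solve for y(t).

Let x_1 = y, x_2 = y'. Then x_1' = x_2 and x_2' = -17x_1 + 8x_2.
A = [[0,1],[-17,8]]; det(A-λI) = λ^2 - 8λ + 17.
Eigenvalues λ = 4 ± i.

y(t) = c_1e^(4t)cos(t) + c_2e^(4t)sin(t)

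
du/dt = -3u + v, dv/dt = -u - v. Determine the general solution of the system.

u(t) = -c_1e^(-2t) - c_2te^(-2t) - 2c_2e^(-2t), v(t) = -c_1e^(-2t) - c_2te^(-2t) - 3c_2e^(-2t)

Coefficient matrix A = [[-3, 1], [-1, -1]].
Characteristic polynomial det(A - λI) = λ^2 + 4λ + 4 = 0.
Single eigenvalue λ = -2 with algebraic multiplicity 2.
Eigenvector v = (-1,-1); generalized eigenvector w with (A-λI)w=v is (-2,-3).
General solution: e^(-2t)[c_1·v + c_2·(t·v + w)].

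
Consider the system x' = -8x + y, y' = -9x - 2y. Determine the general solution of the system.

Coefficient matrix A = [[-8, 1], [-9, -2]].
Characteristic polynomial det(A - λI) = λ^2 + 10λ + 25 = 0.
Single eigenvalue λ = -5 with algebraic multiplicity 2.
Eigenvector v = (1,3); generalized eigenvector w with (A-λI)w=v is (0,1).
General solution: e^(-5t)[c_1·v + c_2·(t·v + w)].

x(t) = c_1e^(-5t) + c_2te^(-5t), y(t) = 3c_1e^(-5t) + 3c_2te^(-5t) + c_2e^(-5t)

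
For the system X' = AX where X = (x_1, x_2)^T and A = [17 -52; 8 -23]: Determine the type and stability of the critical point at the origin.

stable spiral

A = [[17,-52],[8,-23]]; det(A-λI) = λ^2 + 6λ + 25.
λ = -3 ± 4i: negative real part.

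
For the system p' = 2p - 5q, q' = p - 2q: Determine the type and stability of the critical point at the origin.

center

A = [[2,-5],[1,-2]]; det(A-λI) = λ^2 + 1.
λ = 0 ± i: zero real part.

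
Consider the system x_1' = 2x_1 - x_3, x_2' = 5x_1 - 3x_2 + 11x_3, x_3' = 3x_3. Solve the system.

x_1(t) = -c_1e^(3t) + c_2e^(2t), x_2(t) = c_1e^(3t) + c_2e^(2t) - c_3e^(-3t), x_3(t) = c_1e^(3t)

Coefficient matrix A = [[2, 0, -1], [5, -3, 11], [0, 0, 3]].
det(A - λI) = 0 gives eigenvalues λ = 3, 2, -3.
For λ=3: eigenvector (-1,1,1).
For λ=2: eigenvector (1,1,0).
For λ=-3: eigenvector (0,-1,0).
General solution: c_1e^(3t)(-1,1,1) + c_2e^(2t)(1,1,0) + c_3e^(-3t)(0,-1,0).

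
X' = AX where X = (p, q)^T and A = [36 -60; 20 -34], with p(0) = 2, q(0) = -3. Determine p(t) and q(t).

p(t) = 26e^(6t) - 24e^(-4t), q(t) = 13e^(6t) - 16e^(-4t)

Coefficient matrix A = [[36, -60], [20, -34]].
Characteristic polynomial det(A - λI) = λ^2 - 2λ - 24 = 0.
Eigenvalues λ = 6, -4.
For λ=6: (A-λI) row 1 is [30, -60], so an eigenvector is (2, 1).
For λ=-4: (A-λI) row 1 is [40, -60], so an eigenvector is (-3, -2).
General solution: C_1e^(6t)(2,1) + C_2e^(-4t)(-3,-2).
Applying p(0)=2, q(0)=-3 gives C_1=13, C_2=8.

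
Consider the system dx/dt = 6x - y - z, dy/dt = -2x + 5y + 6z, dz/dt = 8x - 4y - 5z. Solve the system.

x(t) = K_1e^(4t) + K_2e^(3t), y(t) = 2K_1e^(4t) + 4K_2e^(3t) - K_3e^(-t), z(t) = -K_2e^(3t) + K_3e^(-t)

Coefficient matrix A = [[6, -1, -1], [-2, 5, 6], [8, -4, -5]].
det(A - λI) = 0 gives eigenvalues λ = 4, 3, -1.
For λ=4: eigenvector (1,2,0).
For λ=3: eigenvector (1,4,-1).
For λ=-1: eigenvector (0,-1,1).
General solution: K_1e^(4t)(1,2,0) + K_2e^(3t)(1,4,-1) + K_3e^(-t)(0,-1,1).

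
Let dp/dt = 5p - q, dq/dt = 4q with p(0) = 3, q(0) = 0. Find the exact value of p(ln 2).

96

A = [[5,-1],[0,4]]; eigenvalues λ = 5, 4.
Eigenvectors: (-1,0) for λ=5, (1,1) for λ=4.
From the initial condition, c_1 = -3, c_2 = 0.
p(ln 2) = (-3)(2^5)(-1) + (0)(2^4)(1) = 96.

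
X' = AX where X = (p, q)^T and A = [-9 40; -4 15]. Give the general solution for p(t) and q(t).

Coefficient matrix A = [[-9, 40], [-4, 15]].
Characteristic polynomial det(A - λI) = λ^2 - 6λ + 25 = 0.
Eigenvalues λ = 3 ± 4i (complex conjugate pair).
For λ=3+4i: an eigenvector is (-3,-1) - i(-1,0) = (-3 + i, -1).
A real fundamental pair from Re and Im of e^((3+4i)t)v: X_1 = e^(3t)(cos(4t)·(-3,-1) + sin(4t)·(-1,0)), X_2 = e^(3t)(sin(4t)·(-3,-1) - cos(4t)·(-1,0)).
General solution: c_1X_1 + c_2X_2.

p(t) = -c_1e^(3t)sin(4t) - 3c_1e^(3t)cos(4t) - 3c_2e^(3t)sin(4t) + c_2e^(3t)cos(4t), q(t) = -c_1e^(3t)cos(4t) - c_2e^(3t)sin(4t)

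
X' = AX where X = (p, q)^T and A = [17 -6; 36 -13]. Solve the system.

Coefficient matrix A = [[17, -6], [36, -13]].
Characteristic polynomial det(A - λI) = λ^2 - 4λ - 5 = 0.
Eigenvalues λ = 5, -1.
For λ=5: (A-λI) row 1 is [12, -6], so an eigenvector is (1, 2).
For λ=-1: (A-λI) row 1 is [18, -6], so an eigenvector is (-1, -3).
General solution: c_1e^(5t)(1,2) + c_2e^(-t)(-1,-3).

p(t) = c_1e^(5t) - c_2e^(-t), q(t) = 2c_1e^(5t) - 3c_2e^(-t)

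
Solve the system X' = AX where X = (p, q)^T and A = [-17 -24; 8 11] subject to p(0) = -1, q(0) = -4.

Coefficient matrix A = [[-17, -24], [8, 11]].
Characteristic polynomial det(A - λI) = λ^2 + 6λ + 5 = 0.
Eigenvalues λ = -1, -5.
For λ=-1: (A-λI) row 1 is [-16, -24], so an eigenvector is (-3, 2).
For λ=-5: (A-λI) row 1 is [-12, -24], so an eigenvector is (2, -1).
General solution: C_1e^(-t)(-3,2) + C_2e^(-5t)(2,-1).
Applying p(0)=-1, q(0)=-4 gives C_1=-9, C_2=-14.

p(t) = 27e^(-t) - 28e^(-5t), q(t) = -18e^(-t) + 14e^(-5t)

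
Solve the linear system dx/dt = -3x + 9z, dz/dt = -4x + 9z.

Coefficient matrix A = [[-3, 9], [-4, 9]].
Characteristic polynomial det(A - λI) = λ^2 - 6λ + 9 = 0.
Single eigenvalue λ = 3 with algebraic multiplicity 2.
Eigenvector v = (-3,-2); generalized eigenvector w with (A-λI)w=v is (-1,-1).
General solution: e^(3t)[c_1·v + c_2·(t·v + w)].

x(t) = -3c_1e^(3t) - 3c_2te^(3t) - c_2e^(3t), z(t) = -2c_1e^(3t) - 2c_2te^(3t) - c_2e^(3t)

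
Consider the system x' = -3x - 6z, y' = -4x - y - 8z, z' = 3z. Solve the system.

x(t) = K_1e^(-3t) - K_3e^(3t), y(t) = 2K_1e^(-3t) + K_2e^(-t) - K_3e^(3t), z(t) = K_3e^(3t)

Coefficient matrix A = [[-3, 0, -6], [-4, -1, -8], [0, 0, 3]].
det(A - λI) = 0 gives eigenvalues λ = -3, -1, 3.
For λ=-3: eigenvector (1,2,0).
For λ=-1: eigenvector (0,1,0).
For λ=3: eigenvector (-1,-1,1).
General solution: K_1e^(-3t)(1,2,0) + K_2e^(-t)(0,1,0) + K_3e^(3t)(-1,-1,1).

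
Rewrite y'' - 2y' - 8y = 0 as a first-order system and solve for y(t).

y(t) = c_1e^(-2t) + c_2e^(4t)

Let x_1 = y, x_2 = y'. Then x_1' = x_2 and x_2' = 8x_1 + 2x_2.
A = [[0,1],[8,2]]; det(A-λI) = λ^2 - 2λ - 8.
Eigenvalues λ = -2, 4 with eigenvectors (1,-2), (1,4).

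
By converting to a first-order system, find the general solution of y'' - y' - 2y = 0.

Let x_1 = y, x_2 = y'. Then x_1' = x_2 and x_2' = 2x_1 + x_2.
A = [[0,1],[2,1]]; det(A-λI) = λ^2 - λ - 2.
Eigenvalues λ = 2, -1 with eigenvectors (1,2), (1,-1).

y(t) = c_1e^(2t) + c_2e^(-t)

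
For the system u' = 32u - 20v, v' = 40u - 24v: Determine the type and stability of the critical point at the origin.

A = [[32,-20],[40,-24]]; det(A-λI) = λ^2 - 8λ + 32.
λ = 4 ± 4i: positive real part.

unstable spiral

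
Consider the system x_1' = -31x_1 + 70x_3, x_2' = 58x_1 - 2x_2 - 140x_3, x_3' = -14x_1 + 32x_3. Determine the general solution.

Coefficient matrix A = [[-31, 0, 70], [58, -2, -140], [-14, 0, 32]].
det(A - λI) = 0 gives eigenvalues λ = -3, -2, 4.
For λ=-3: eigenvector (5,-10,2).
For λ=-2: eigenvector (0,1,0).
For λ=4: eigenvector (2,-4,1).
General solution: C_1e^(-3t)(5,-10,2) + C_2e^(-2t)(0,1,0) + C_3e^(4t)(2,-4,1).

x_1(t) = 5C_1e^(-3t) + 2C_3e^(4t), x_2(t) = -10C_1e^(-3t) + C_2e^(-2t) - 4C_3e^(4t), x_3(t) = 2C_1e^(-3t) + C_3e^(4t)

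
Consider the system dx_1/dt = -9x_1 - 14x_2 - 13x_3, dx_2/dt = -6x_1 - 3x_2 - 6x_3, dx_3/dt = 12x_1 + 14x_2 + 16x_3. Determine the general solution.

x_1(t) = 2c_1e^(-3t) - c_2e^(3t) - c_3e^(4t), x_2(t) = c_1e^(-3t) - c_2e^(3t), x_3(t) = -2c_1e^(-3t) + 2c_2e^(3t) + c_3e^(4t)

Coefficient matrix A = [[-9, -14, -13], [-6, -3, -6], [12, 14, 16]].
det(A - λI) = 0 gives eigenvalues λ = -3, 3, 4.
For λ=-3: eigenvector (2,1,-2).
For λ=3: eigenvector (-1,-1,2).
For λ=4: eigenvector (-1,0,1).
General solution: c_1e^(-3t)(2,1,-2) + c_2e^(3t)(-1,-1,2) + c_3e^(4t)(-1,0,1).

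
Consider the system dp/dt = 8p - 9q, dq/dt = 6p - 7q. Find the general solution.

p(t) = -K_1e^(-t) + 3K_2e^(2t), q(t) = -K_1e^(-t) + 2K_2e^(2t)

Coefficient matrix A = [[8, -9], [6, -7]].
Characteristic polynomial det(A - λI) = λ^2 - λ - 2 = 0.
Eigenvalues λ = -1, 2.
For λ=-1: (A-λI) row 1 is [9, -9], so an eigenvector is (-1, -1).
For λ=2: (A-λI) row 1 is [6, -9], so an eigenvector is (3, 2).
General solution: K_1e^(-t)(-1,-1) + K_2e^(2t)(3,2).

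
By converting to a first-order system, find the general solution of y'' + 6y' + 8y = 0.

Let x_1 = y, x_2 = y'. Then x_1' = x_2 and x_2' = -8x_1 - 6x_2.
A = [[0,1],[-8,-6]]; det(A-λI) = λ^2 + 6λ + 8.
Eigenvalues λ = -2, -4 with eigenvectors (1,-2), (1,-4).

y(t) = C_1e^(-2t) + C_2e^(-4t)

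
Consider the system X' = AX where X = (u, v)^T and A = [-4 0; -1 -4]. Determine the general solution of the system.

Coefficient matrix A = [[-4, 0], [-1, -4]].
Characteristic polynomial det(A - λI) = λ^2 + 8λ + 16 = 0.
Single eigenvalue λ = -4 with algebraic multiplicity 2.
Eigenvector v = (0,1); generalized eigenvector w with (A-λI)w=v is (-1,2).
General solution: e^(-4t)[C_1·v + C_2·(t·v + w)].

u(t) = -C_2e^(-4t), v(t) = C_1e^(-4t) + C_2te^(-4t) + 2C_2e^(-4t)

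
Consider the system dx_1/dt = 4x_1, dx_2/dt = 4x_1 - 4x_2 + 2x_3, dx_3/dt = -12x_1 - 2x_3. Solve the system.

Coefficient matrix A = [[4, 0, 0], [4, -4, 2], [-12, 0, -2]].
det(A - λI) = 0 gives eigenvalues λ = -4, 4, -2.
For λ=-4: eigenvector (0,1,0).
For λ=4: eigenvector (1,0,-2).
For λ=-2: eigenvector (0,1,1).
General solution: K_1e^(-4t)(0,1,0) + K_2e^(4t)(1,0,-2) + K_3e^(-2t)(0,1,1).

x_1(t) = K_2e^(4t), x_2(t) = K_1e^(-4t) + K_3e^(-2t), x_3(t) = -2K_2e^(4t) + K_3e^(-2t)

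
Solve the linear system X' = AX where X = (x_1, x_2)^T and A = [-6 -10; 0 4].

x_1(t) = -K_1e^(4t) - K_2e^(-6t), x_2(t) = K_1e^(4t)

Coefficient matrix A = [[-6, -10], [0, 4]].
Characteristic polynomial det(A - λI) = λ^2 + 2λ - 24 = 0.
Eigenvalues λ = 4, -6.
For λ=4: (A-λI) row 1 is [-10, -10], so an eigenvector is (-1, 1).
For λ=-6: (A-λI) row 1 is [0, -10], so an eigenvector is (-1, 0).
General solution: K_1e^(4t)(-1,1) + K_2e^(-6t)(-1,0).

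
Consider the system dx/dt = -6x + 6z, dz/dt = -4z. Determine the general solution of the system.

Coefficient matrix A = [[-6, 6], [0, -4]].
Characteristic polynomial det(A - λI) = λ^2 + 10λ + 24 = 0.
Eigenvalues λ = -6, -4.
For λ=-6: (A-λI) row 1 is [0, 6], so an eigenvector is (1, 0).
For λ=-4: (A-λI) row 1 is [-2, 6], so an eigenvector is (3, 1).
General solution: C_1e^(-6t)(1,0) + C_2e^(-4t)(3,1).

x(t) = C_1e^(-6t) + 3C_2e^(-4t), z(t) = C_2e^(-4t)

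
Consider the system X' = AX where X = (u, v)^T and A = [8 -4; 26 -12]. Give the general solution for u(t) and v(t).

Coefficient matrix A = [[8, -4], [26, -12]].
Characteristic polynomial det(A - λI) = λ^2 + 4λ + 8 = 0.
Eigenvalues λ = -2 ± 2i (complex conjugate pair).
For λ=-2+2i: an eigenvector is (1,3) - i(-1,-2) = (1 + i, 3 + 2i).
A real fundamental pair from Re and Im of e^((-2+2i)t)v: X_1 = e^(-2t)(cos(2t)·(1,3) + sin(2t)·(-1,-2)), X_2 = e^(-2t)(sin(2t)·(1,3) - cos(2t)·(-1,-2)).
General solution: c_1X_1 + c_2X_2.

u(t) = -c_1e^(-2t)sin(2t) + c_1e^(-2t)cos(2t) + c_2e^(-2t)sin(2t) + c_2e^(-2t)cos(2t), v(t) = -2c_1e^(-2t)sin(2t) + 3c_1e^(-2t)cos(2t) + 3c_2e^(-2t)sin(2t) + 2c_2e^(-2t)cos(2t)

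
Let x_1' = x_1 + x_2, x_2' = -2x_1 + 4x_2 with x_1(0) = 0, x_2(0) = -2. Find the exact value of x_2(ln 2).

-24

A = [[1,1],[-2,4]]; eigenvalues λ = 3, 2.
Eigenvectors: (-1,-2) for λ=3, (-1,-1) for λ=2.
From the initial condition, c_1 = 2, c_2 = -2.
x_2(ln 2) = (2)(2^3)(-2) + (-2)(2^2)(-1) = -24.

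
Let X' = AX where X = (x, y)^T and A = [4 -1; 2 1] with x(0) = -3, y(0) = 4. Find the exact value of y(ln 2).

A = [[4,-1],[2,1]]; eigenvalues λ = 3, 2.
Eigenvectors: (-1,-1) for λ=3, (1,2) for λ=2.
From the initial condition, c_1 = 10, c_2 = 7.
y(ln 2) = (10)(2^3)(-1) + (7)(2^2)(2) = -24.

-24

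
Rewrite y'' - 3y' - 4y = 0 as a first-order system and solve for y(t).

y(t) = K_1e^(-t) + K_2e^(4t)

Let x_1 = y, x_2 = y'. Then x_1' = x_2 and x_2' = 4x_1 + 3x_2.
A = [[0,1],[4,3]]; det(A-λI) = λ^2 - 3λ - 4.
Eigenvalues λ = -1, 4 with eigenvectors (1,-1), (1,4).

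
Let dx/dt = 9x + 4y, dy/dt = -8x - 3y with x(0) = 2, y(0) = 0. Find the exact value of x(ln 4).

4088

A = [[9,4],[-8,-3]]; eigenvalues λ = 1, 5.
Eigenvectors: (1,-2) for λ=1, (-1,1) for λ=5.
From the initial condition, c_1 = -2, c_2 = -4.
x(ln 4) = (-2)(4^1)(1) + (-4)(4^5)(-1) = 4088.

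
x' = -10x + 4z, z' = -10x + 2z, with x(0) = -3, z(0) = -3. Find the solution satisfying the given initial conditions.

x(t) = 3e^(-4t)sin(2t) - 3e^(-4t)cos(2t), z(t) = 6e^(-4t)sin(2t) - 3e^(-4t)cos(2t)

Coefficient matrix A = [[-10, 4], [-10, 2]].
Characteristic polynomial det(A - λI) = λ^2 + 8λ + 20 = 0.
Eigenvalues λ = -4 ± 2i (complex conjugate pair).
For λ=-4+2i: an eigenvector is (1,1) - i(-1,-2) = (1 + i, 1 + 2i).
A real fundamental pair from Re and Im of e^((-4+2i)t)v: X_1 = e^(-4t)(cos(2t)·(1,1) + sin(2t)·(-1,-2)), X_2 = e^(-4t)(sin(2t)·(1,1) - cos(2t)·(-1,-2)).
General solution: c_1X_1 + c_2X_2.
Applying x(0)=-3, z(0)=-3 gives c_1=-3, c_2=0.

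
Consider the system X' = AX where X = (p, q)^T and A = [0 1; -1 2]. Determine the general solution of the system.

p(t) = K_1e^(t) + K_2te^(t) - K_2e^(t), q(t) = K_1e^(t) + K_2te^(t)

Coefficient matrix A = [[0, 1], [-1, 2]].
Characteristic polynomial det(A - λI) = λ^2 - 2λ + 1 = 0.
Single eigenvalue λ = 1 with algebraic multiplicity 2.
Eigenvector v = (1,1); generalized eigenvector w with (A-λI)w=v is (-1,0).
General solution: e^(t)[K_1·v + K_2·(t·v + w)].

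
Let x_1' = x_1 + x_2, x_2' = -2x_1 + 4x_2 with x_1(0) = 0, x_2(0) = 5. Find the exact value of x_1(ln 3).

A = [[1,1],[-2,4]]; eigenvalues λ = 3, 2.
Eigenvectors: (1,2) for λ=3, (-1,-1) for λ=2.
From the initial condition, c_1 = 5, c_2 = 5.
x_1(ln 3) = (5)(3^3)(1) + (5)(3^2)(-1) = 90.

90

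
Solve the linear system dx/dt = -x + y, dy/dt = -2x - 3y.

x(t) = -K_1e^(-2t)cos(t) - K_2e^(-2t)sin(t), y(t) = K_1e^(-2t)sin(t) + K_1e^(-2t)cos(t) + K_2e^(-2t)sin(t) - K_2e^(-2t)cos(t)

Coefficient matrix A = [[-1, 1], [-2, -3]].
Characteristic polynomial det(A - λI) = λ^2 + 4λ + 5 = 0.
Eigenvalues λ = -2 ± i (complex conjugate pair).
For λ=-2+i: an eigenvector is (-1,1) - i(0,1) = (-1, 1 - i).
A real fundamental pair from Re and Im of e^((-2+i)t)v: X_1 = e^(-2t)(cos(t)·(-1,1) + sin(t)·(0,1)), X_2 = e^(-2t)(sin(t)·(-1,1) - cos(t)·(0,1)).
General solution: K_1X_1 + K_2X_2.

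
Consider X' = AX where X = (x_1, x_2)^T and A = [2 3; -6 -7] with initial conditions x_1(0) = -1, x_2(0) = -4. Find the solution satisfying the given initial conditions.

x_1(t) = -6e^(-t) + 5e^(-4t), x_2(t) = 6e^(-t) - 10e^(-4t)

Coefficient matrix A = [[2, 3], [-6, -7]].
Characteristic polynomial det(A - λI) = λ^2 + 5λ + 4 = 0.
Eigenvalues λ = -4, -1.
For λ=-4: (A-λI) row 1 is [6, 3], so an eigenvector is (-1, 2).
For λ=-1: (A-λI) row 1 is [3, 3], so an eigenvector is (-1, 1).
General solution: K_1e^(-4t)(-1,2) + K_2e^(-t)(-1,1).
Applying x_1(0)=-1, x_2(0)=-4 gives K_1=-5, K_2=6.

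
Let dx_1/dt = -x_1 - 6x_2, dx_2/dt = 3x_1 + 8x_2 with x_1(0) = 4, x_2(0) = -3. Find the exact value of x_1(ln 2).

A = [[-1,-6],[3,8]]; eigenvalues λ = 5, 2.
Eigenvectors: (1,-1) for λ=5, (-2,1) for λ=2.
From the initial condition, c_1 = 2, c_2 = -1.
x_1(ln 2) = (2)(2^5)(1) + (-1)(2^2)(-2) = 72.

72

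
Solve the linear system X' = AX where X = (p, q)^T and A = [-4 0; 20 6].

Coefficient matrix A = [[-4, 0], [20, 6]].
Characteristic polynomial det(A - λI) = λ^2 - 2λ - 24 = 0.
Eigenvalues λ = 6, -4.
For λ=6: (A-λI) row 1 is [-10, 0], so an eigenvector is (0, -1).
For λ=-4: (A-λI) row 2 is [20, 10], so an eigenvector is (1, -2).
General solution: c_1e^(6t)(0,-1) + c_2e^(-4t)(1,-2).

p(t) = c_2e^(-4t), q(t) = -c_1e^(6t) - 2c_2e^(-4t)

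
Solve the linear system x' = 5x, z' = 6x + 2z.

x(t) = -C_1e^(5t), z(t) = -2C_1e^(5t) - C_2e^(2t)

Coefficient matrix A = [[5, 0], [6, 2]].
Characteristic polynomial det(A - λI) = λ^2 - 7λ + 10 = 0.
Eigenvalues λ = 5, 2.
For λ=5: (A-λI) row 2 is [6, -3], so an eigenvector is (-1, -2).
For λ=2: (A-λI) row 1 is [3, 0], so an eigenvector is (0, -1).
General solution: C_1e^(5t)(-1,-2) + C_2e^(2t)(0,-1).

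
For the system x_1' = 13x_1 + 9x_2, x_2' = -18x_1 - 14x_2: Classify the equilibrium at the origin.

A = [[13,9],[-18,-14]]; det(A-λI) = λ^2 + λ - 20.
λ = -5, 4: opposite signs.

saddle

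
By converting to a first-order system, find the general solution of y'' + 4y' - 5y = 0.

y(t) = K_1e^(t) + K_2e^(-5t)

Let x_1 = y, x_2 = y'. Then x_1' = x_2 and x_2' = 5x_1 - 4x_2.
A = [[0,1],[5,-4]]; det(A-λI) = λ^2 + 4λ - 5.
Eigenvalues λ = 1, -5 with eigenvectors (1,1), (1,-5).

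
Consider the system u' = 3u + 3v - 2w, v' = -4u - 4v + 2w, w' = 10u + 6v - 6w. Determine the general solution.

Coefficient matrix A = [[3, 3, -2], [-4, -4, 2], [10, 6, -6]].
det(A - λI) = 0 gives eigenvalues λ = -1, -4, -2.
For λ=-1: eigenvector (1,0,2).
For λ=-4: eigenvector (-1,1,-2).
For λ=-2: eigenvector (-1,1,-1).
General solution: K_1e^(-t)(1,0,2) + K_2e^(-4t)(-1,1,-2) + K_3e^(-2t)(-1,1,-1).

u(t) = K_1e^(-t) - K_2e^(-4t) - K_3e^(-2t), v(t) = K_2e^(-4t) + K_3e^(-2t), w(t) = 2K_1e^(-t) - 2K_2e^(-4t) - K_3e^(-2t)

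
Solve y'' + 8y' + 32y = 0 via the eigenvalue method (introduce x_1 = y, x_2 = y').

y(t) = K_1e^(-4t)cos(4t) + K_2e^(-4t)sin(4t)

Let x_1 = y, x_2 = y'. Then x_1' = x_2 and x_2' = -32x_1 - 8x_2.
A = [[0,1],[-32,-8]]; det(A-λI) = λ^2 + 8λ + 32.
Eigenvalues λ = -4 ± 4i.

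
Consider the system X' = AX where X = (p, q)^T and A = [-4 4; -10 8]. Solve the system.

p(t) = -c_1e^(2t)sin(2t) + c_1e^(2t)cos(2t) + c_2e^(2t)sin(2t) + c_2e^(2t)cos(2t), q(t) = -2c_1e^(2t)sin(2t) + c_1e^(2t)cos(2t) + c_2e^(2t)sin(2t) + 2c_2e^(2t)cos(2t)

Coefficient matrix A = [[-4, 4], [-10, 8]].
Characteristic polynomial det(A - λI) = λ^2 - 4λ + 8 = 0.
Eigenvalues λ = 2 ± 2i (complex conjugate pair).
For λ=2+2i: an eigenvector is (1,1) - i(-1,-2) = (1 + i, 1 + 2i).
A real fundamental pair from Re and Im of e^((2+2i)t)v: X_1 = e^(2t)(cos(2t)·(1,1) + sin(2t)·(-1,-2)), X_2 = e^(2t)(sin(2t)·(1,1) - cos(2t)·(-1,-2)).
General solution: c_1X_1 + c_2X_2.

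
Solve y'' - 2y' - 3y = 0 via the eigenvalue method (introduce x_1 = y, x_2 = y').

Let x_1 = y, x_2 = y'. Then x_1' = x_2 and x_2' = 3x_1 + 2x_2.
A = [[0,1],[3,2]]; det(A-λI) = λ^2 - 2λ - 3.
Eigenvalues λ = -1, 3 with eigenvectors (1,-1), (1,3).

y(t) = K_1e^(-t) + K_2e^(3t)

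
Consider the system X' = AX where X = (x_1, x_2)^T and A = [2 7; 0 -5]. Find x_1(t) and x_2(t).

x_1(t) = c_1e^(-5t) + c_2e^(2t), x_2(t) = -c_1e^(-5t)

Coefficient matrix A = [[2, 7], [0, -5]].
Characteristic polynomial det(A - λI) = λ^2 + 3λ - 10 = 0.
Eigenvalues λ = -5, 2.
For λ=-5: (A-λI) row 1 is [7, 7], so an eigenvector is (1, -1).
For λ=2: (A-λI) row 1 is [0, 7], so an eigenvector is (1, 0).
General solution: c_1e^(-5t)(1,-1) + c_2e^(2t)(1,0).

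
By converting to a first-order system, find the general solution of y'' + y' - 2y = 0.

y(t) = K_1e^(-2t) + K_2e^(t)

Let x_1 = y, x_2 = y'. Then x_1' = x_2 and x_2' = 2x_1 - x_2.
A = [[0,1],[2,-1]]; det(A-λI) = λ^2 + λ - 2.
Eigenvalues λ = -2, 1 with eigenvectors (1,-2), (1,1).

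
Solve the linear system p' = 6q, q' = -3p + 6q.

p(t) = c_1e^(3t)sin(3t) - c_1e^(3t)cos(3t) - c_2e^(3t)sin(3t) - c_2e^(3t)cos(3t), q(t) = c_1e^(3t)sin(3t) - c_2e^(3t)cos(3t)

Coefficient matrix A = [[0, 6], [-3, 6]].
Characteristic polynomial det(A - λI) = λ^2 - 6λ + 18 = 0.
Eigenvalues λ = 3 ± 3i (complex conjugate pair).
For λ=3+3i: an eigenvector is (-1,0) - i(1,1) = (-1 - i, 0 - i).
A real fundamental pair from Re and Im of e^((3+3i)t)v: X_1 = e^(3t)(cos(3t)·(-1,0) + sin(3t)·(1,1)), X_2 = e^(3t)(sin(3t)·(-1,0) - cos(3t)·(1,1)).
General solution: c_1X_1 + c_2X_2.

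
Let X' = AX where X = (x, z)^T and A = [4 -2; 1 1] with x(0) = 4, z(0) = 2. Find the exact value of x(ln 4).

A = [[4,-2],[1,1]]; eigenvalues λ = 3, 2.
Eigenvectors: (2,1) for λ=3, (-1,-1) for λ=2.
From the initial condition, c_1 = 2, c_2 = 0.
x(ln 4) = (2)(4^3)(2) + (0)(4^2)(-1) = 256.

256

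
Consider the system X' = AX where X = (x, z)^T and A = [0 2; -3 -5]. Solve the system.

x(t) = 2K_1e^(-3t) + K_2e^(-2t), z(t) = -3K_1e^(-3t) - K_2e^(-2t)

Coefficient matrix A = [[0, 2], [-3, -5]].
Characteristic polynomial det(A - λI) = λ^2 + 5λ + 6 = 0.
Eigenvalues λ = -3, -2.
For λ=-3: (A-λI) row 1 is [3, 2], so an eigenvector is (2, -3).
For λ=-2: (A-λI) row 1 is [2, 2], so an eigenvector is (1, -1).
General solution: K_1e^(-3t)(2,-3) + K_2e^(-2t)(1,-1).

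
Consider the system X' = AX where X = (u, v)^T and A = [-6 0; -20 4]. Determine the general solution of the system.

u(t) = C_1e^(-6t), v(t) = 2C_1e^(-6t) - C_2e^(4t)

Coefficient matrix A = [[-6, 0], [-20, 4]].
Characteristic polynomial det(A - λI) = λ^2 + 2λ - 24 = 0.
Eigenvalues λ = -6, 4.
For λ=-6: (A-λI) row 2 is [-20, 10], so an eigenvector is (1, 2).
For λ=4: (A-λI) row 1 is [-10, 0], so an eigenvector is (0, -1).
General solution: C_1e^(-6t)(1,2) + C_2e^(4t)(0,-1).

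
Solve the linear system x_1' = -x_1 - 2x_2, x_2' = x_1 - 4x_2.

x_1(t) = C_1e^(-3t) - 2C_2e^(-2t), x_2(t) = C_1e^(-3t) - C_2e^(-2t)

Coefficient matrix A = [[-1, -2], [1, -4]].
Characteristic polynomial det(A - λI) = λ^2 + 5λ + 6 = 0.
Eigenvalues λ = -3, -2.
For λ=-3: (A-λI) row 1 is [2, -2], so an eigenvector is (1, 1).
For λ=-2: (A-λI) row 1 is [1, -2], so an eigenvector is (-2, -1).
General solution: C_1e^(-3t)(1,1) + C_2e^(-2t)(-2,-1).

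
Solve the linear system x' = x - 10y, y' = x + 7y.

x(t) = 3c_1e^(4t)sin(t) - c_1e^(4t)cos(t) - c_2e^(4t)sin(t) - 3c_2e^(4t)cos(t), y(t) = -c_1e^(4t)sin(t) + c_2e^(4t)cos(t)

Coefficient matrix A = [[1, -10], [1, 7]].
Characteristic polynomial det(A - λI) = λ^2 - 8λ + 17 = 0.
Eigenvalues λ = 4 ± i (complex conjugate pair).
For λ=4+i: an eigenvector is (-1,0) - i(3,-1) = (-1 - 3i, 0 + i).
A real fundamental pair from Re and Im of e^((4+i)t)v: X_1 = e^(4t)(cos(t)·(-1,0) + sin(t)·(3,-1)), X_2 = e^(4t)(sin(t)·(-1,0) - cos(t)·(3,-1)).
General solution: c_1X_1 + c_2X_2.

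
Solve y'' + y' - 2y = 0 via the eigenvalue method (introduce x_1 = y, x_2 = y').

y(t) = c_1e^(t) + c_2e^(-2t)

Let x_1 = y, x_2 = y'. Then x_1' = x_2 and x_2' = 2x_1 - x_2.
A = [[0,1],[2,-1]]; det(A-λI) = λ^2 + λ - 2.
Eigenvalues λ = 1, -2 with eigenvectors (1,1), (1,-2).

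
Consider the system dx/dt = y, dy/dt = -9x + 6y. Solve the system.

x(t) = K_1e^(3t) + K_2te^(3t), y(t) = 3K_1e^(3t) + 3K_2te^(3t) + K_2e^(3t)

Coefficient matrix A = [[0, 1], [-9, 6]].
Characteristic polynomial det(A - λI) = λ^2 - 6λ + 9 = 0.
Single eigenvalue λ = 3 with algebraic multiplicity 2.
Eigenvector v = (1,3); generalized eigenvector w with (A-λI)w=v is (0,1).
General solution: e^(3t)[K_1·v + K_2·(t·v + w)].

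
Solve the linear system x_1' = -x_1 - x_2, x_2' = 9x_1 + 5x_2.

x_1(t) = -C_1e^(2t) - C_2te^(2t), x_2(t) = 3C_1e^(2t) + 3C_2te^(2t) + C_2e^(2t)

Coefficient matrix A = [[-1, -1], [9, 5]].
Characteristic polynomial det(A - λI) = λ^2 - 4λ + 4 = 0.
Single eigenvalue λ = 2 with algebraic multiplicity 2.
Eigenvector v = (-1,3); generalized eigenvector w with (A-λI)w=v is (0,1).
General solution: e^(2t)[C_1·v + C_2·(t·v + w)].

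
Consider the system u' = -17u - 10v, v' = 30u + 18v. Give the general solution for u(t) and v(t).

u(t) = K_1e^(3t) + 2K_2e^(-2t), v(t) = -2K_1e^(3t) - 3K_2e^(-2t)

Coefficient matrix A = [[-17, -10], [30, 18]].
Characteristic polynomial det(A - λI) = λ^2 - λ - 6 = 0.
Eigenvalues λ = 3, -2.
For λ=3: (A-λI) row 1 is [-20, -10], so an eigenvector is (1, -2).
For λ=-2: (A-λI) row 1 is [-15, -10], so an eigenvector is (2, -3).
General solution: K_1e^(3t)(1,-2) + K_2e^(-2t)(2,-3).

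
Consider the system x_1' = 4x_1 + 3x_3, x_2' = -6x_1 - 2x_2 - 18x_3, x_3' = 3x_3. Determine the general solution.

Coefficient matrix A = [[4, 0, 3], [-6, -2, -18], [0, 0, 3]].
det(A - λI) = 0 gives eigenvalues λ = 3, -2, 4.
For λ=3: eigenvector (-3,0,1).
For λ=-2: eigenvector (0,1,0).
For λ=4: eigenvector (1,-1,0).
General solution: c_1e^(3t)(-3,0,1) + c_2e^(-2t)(0,1,0) + c_3e^(4t)(1,-1,0).

x_1(t) = -3c_1e^(3t) + c_3e^(4t), x_2(t) = c_2e^(-2t) - c_3e^(4t), x_3(t) = c_1e^(3t)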